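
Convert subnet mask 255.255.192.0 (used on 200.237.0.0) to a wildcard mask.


Subnet mask: 255.255.192.0
Wildcard = 255.255.255.255 - subnet mask
255 - 255 = 0
255 - 255 = 0
255 - 192 = 63
255 - 0 = 255
Wildcard: 0.0.63.255


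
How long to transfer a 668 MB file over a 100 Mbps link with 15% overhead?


Effective throughput = 100 * (1 - 15/100) = 85 Mbps
File size in Mb = 668 * 8 = 5344 Mb
Time = 5344 / 85
Time = 62.8706 seconds


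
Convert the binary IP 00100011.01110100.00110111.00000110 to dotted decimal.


00100011 = 35
01110100 = 116
00110111 = 55
00000110 = 6
IP: 35.116.55.6


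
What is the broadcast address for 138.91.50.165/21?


Network: 138.91.48.0/21
Host bits = 11
Set all host bits to 1:
Broadcast: 138.91.55.255


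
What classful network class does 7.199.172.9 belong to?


First octet: 7
Binary: 00000111
0xxxxxxx -> Class A (1-126)
Class A, default mask 255.0.0.0 (/8)


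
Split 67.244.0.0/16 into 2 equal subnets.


New prefix = 16 + 1 = 17
Each subnet has 32768 addresses
  67.244.0.0/17
  67.244.128.0/17
Subnets: 67.244.0.0/17, 67.244.128.0/17


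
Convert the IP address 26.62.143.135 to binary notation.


26 = 00011010
62 = 00111110
143 = 10001111
135 = 10000111
Binary: 00011010.00111110.10001111.10000111


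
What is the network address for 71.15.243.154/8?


IP:   01000111.00001111.11110011.10011010
Mask: 11111111.00000000.00000000.00000000
AND operation:
Net:  01000111.00000000.00000000.00000000
Network: 71.0.0.0/8


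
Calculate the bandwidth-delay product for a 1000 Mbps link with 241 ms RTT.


BDP = bandwidth * RTT
= 1000 Mbps * 241 ms
= 1000 * 1e6 * 241 / 1000 bits
= 241000000 bits
= 30125000 bytes
= 29418.9453 KB
BDP = 241000000 bits (30125000 bytes)


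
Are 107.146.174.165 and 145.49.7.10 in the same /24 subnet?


Mask: 255.255.255.0
107.146.174.165 AND mask = 107.146.174.0
145.49.7.10 AND mask = 145.49.7.0
No, different subnets (107.146.174.0 vs 145.49.7.0)


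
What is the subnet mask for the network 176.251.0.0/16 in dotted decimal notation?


/16 means 16 network bits, 16 host bits
Binary: 11111111111111110000000000000000
Mask: 255.255.0.0


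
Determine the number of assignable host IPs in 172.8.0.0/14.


Host bits = 32 - 14 = 18
Total addresses = 2^18 = 262144
Usable = total - 2 (network and broadcast)
Usable hosts: 262142


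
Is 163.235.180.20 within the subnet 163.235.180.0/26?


Subnet network: 163.235.180.0
Test IP AND mask: 163.235.180.0
Yes, 163.235.180.20 is in 163.235.180.0/26


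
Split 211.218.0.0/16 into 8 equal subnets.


New prefix = 16 + 3 = 19
Each subnet has 8192 addresses
  211.218.0.0/19
  211.218.32.0/19
  211.218.64.0/19
  211.218.96.0/19
  211.218.128.0/19
  211.218.160.0/19
  211.218.192.0/19
  211.218.224.0/19
Subnets: 211.218.0.0/19, 211.218.32.0/19, 211.218.64.0/19, 211.218.96.0/19, 211.218.128.0/19, 211.218.160.0/19, 211.218.192.0/19, 211.218.224.0/19


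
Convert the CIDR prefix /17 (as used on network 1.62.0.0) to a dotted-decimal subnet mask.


/17 means 17 network bits, 15 host bits
Binary: 11111111111111111000000000000000
Mask: 255.255.128.0


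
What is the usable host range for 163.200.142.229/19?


Network: 163.200.128.0
Broadcast: 163.200.159.255
First usable = network + 1
Last usable = broadcast - 1
Range: 163.200.128.1 to 163.200.159.254


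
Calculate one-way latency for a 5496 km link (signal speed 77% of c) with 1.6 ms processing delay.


Speed = 0.77 * 3e5 km/s = 231000 km/s
Propagation delay = 5496 / 231000 = 0.0238 s = 23.7922 ms
Processing delay = 1.6 ms
Total one-way latency = 25.3922 ms


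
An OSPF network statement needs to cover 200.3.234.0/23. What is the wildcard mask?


Subnet mask: 255.255.254.0
Wildcard = 255.255.255.255 - subnet mask
255 - 255 = 0
255 - 255 = 0
255 - 254 = 1
255 - 0 = 255
Wildcard: 0.0.1.255


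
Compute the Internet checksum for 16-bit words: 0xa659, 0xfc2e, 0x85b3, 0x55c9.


Sum all words (with carry folding):
+ 0xa659 = 0xa659
+ 0xfc2e = 0xa288
+ 0x85b3 = 0x283c
+ 0x55c9 = 0x7e05
One's complement: ~0x7e05
Checksum = 0x81fa


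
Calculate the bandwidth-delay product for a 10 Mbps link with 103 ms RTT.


BDP = bandwidth * RTT
= 10 Mbps * 103 ms
= 10 * 1e6 * 103 / 1000 bits
= 1030000 bits
= 128750 bytes
= 125.7324 KB
BDP = 1030000 bits (128750 bytes)


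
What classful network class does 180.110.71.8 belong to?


First octet: 180
Binary: 10110100
10xxxxxx -> Class B (128-191)
Class B, default mask 255.255.0.0 (/16)


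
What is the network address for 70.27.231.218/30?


IP:   01000110.00011011.11100111.11011010
Mask: 11111111.11111111.11111111.11111100
AND operation:
Net:  01000110.00011011.11100111.11011000
Network: 70.27.231.216/30


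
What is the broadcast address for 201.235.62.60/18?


Network: 201.235.0.0/18
Host bits = 14
Set all host bits to 1:
Broadcast: 201.235.63.255


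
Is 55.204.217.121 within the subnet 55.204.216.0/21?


Subnet network: 55.204.216.0
Test IP AND mask: 55.204.216.0
Yes, 55.204.217.121 is in 55.204.216.0/21


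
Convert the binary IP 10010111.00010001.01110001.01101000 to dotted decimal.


10010111 = 151
00010001 = 17
01110001 = 113
01101000 = 104
IP: 151.17.113.104


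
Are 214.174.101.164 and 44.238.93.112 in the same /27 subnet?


Mask: 255.255.255.224
214.174.101.164 AND mask = 214.174.101.160
44.238.93.112 AND mask = 44.238.93.96
No, different subnets (214.174.101.160 vs 44.238.93.96)


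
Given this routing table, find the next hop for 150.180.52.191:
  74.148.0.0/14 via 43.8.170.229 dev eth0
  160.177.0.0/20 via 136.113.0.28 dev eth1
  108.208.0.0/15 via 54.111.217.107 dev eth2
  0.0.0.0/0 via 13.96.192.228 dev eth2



Longest prefix match for 150.180.52.191:
  /14 74.148.0.0: no
  /20 160.177.0.0: no
  /15 108.208.0.0: no
  /0 0.0.0.0: MATCH
Selected: next-hop 13.96.192.228 via eth2 (matched /0)


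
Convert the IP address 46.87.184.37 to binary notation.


46 = 00101110
87 = 01010111
184 = 10111000
37 = 00100101
Binary: 00101110.01010111.10111000.00100101


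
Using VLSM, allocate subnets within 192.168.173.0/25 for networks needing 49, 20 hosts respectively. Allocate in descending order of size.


49 hosts -> /26 (62 usable): 192.168.173.0/26
20 hosts -> /27 (30 usable): 192.168.173.64/27
Allocation: 192.168.173.0/26 (49 hosts, 62 usable); 192.168.173.64/27 (20 hosts, 30 usable)


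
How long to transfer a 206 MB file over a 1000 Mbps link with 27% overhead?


Effective throughput = 1000 * (1 - 27/100) = 730 Mbps
File size in Mb = 206 * 8 = 1648 Mb
Time = 1648 / 730
Time = 2.2575 seconds


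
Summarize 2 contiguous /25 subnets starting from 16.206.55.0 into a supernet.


Original prefix: /25
Number of subnets: 2 = 2^1
New prefix = 25 - 1 = 24
Supernet: 16.206.55.0/24


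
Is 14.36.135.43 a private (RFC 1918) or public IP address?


RFC 1918 private ranges:
  10.0.0.0/8 (10.0.0.0 - 10.255.255.255)
  172.16.0.0/12 (172.16.0.0 - 172.31.255.255)
  192.168.0.0/16 (192.168.0.0 - 192.168.255.255)
Public (not in any RFC 1918 range)


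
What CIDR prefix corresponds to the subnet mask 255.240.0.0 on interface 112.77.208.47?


Binary: 11111111.11110000.00000000.00000000
Count leading 1s
Prefix: /12


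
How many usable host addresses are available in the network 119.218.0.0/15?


Host bits = 32 - 15 = 17
Total addresses = 2^17 = 131072
Usable = total - 2 (network and broadcast)
Usable hosts: 131070


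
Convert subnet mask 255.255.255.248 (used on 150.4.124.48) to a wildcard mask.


Subnet mask: 255.255.255.248
Wildcard = 255.255.255.255 - subnet mask
255 - 255 = 0
255 - 255 = 0
255 - 255 = 0
255 - 248 = 7
Wildcard: 0.0.0.7


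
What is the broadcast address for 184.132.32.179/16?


Network: 184.132.0.0/16
Host bits = 16
Set all host bits to 1:
Broadcast: 184.132.255.255


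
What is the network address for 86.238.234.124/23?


IP:   01010110.11101110.11101010.01111100
Mask: 11111111.11111111.11111110.00000000
AND operation:
Net:  01010110.11101110.11101010.00000000
Network: 86.238.234.0/23


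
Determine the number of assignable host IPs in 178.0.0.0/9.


Host bits = 32 - 9 = 23
Total addresses = 2^23 = 8388608
Usable = total - 2 (network and broadcast)
Usable hosts: 8388606


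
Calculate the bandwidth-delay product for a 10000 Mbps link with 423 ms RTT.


BDP = bandwidth * RTT
= 10000 Mbps * 423 ms
= 10000 * 1e6 * 423 / 1000 bits
= 4230000000 bits
= 528750000 bytes
= 516357.4219 KB
BDP = 4230000000 bits (528750000 bytes)


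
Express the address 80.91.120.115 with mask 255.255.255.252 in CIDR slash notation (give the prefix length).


Binary: 11111111.11111111.11111111.11111100
Count leading 1s
Prefix: /30


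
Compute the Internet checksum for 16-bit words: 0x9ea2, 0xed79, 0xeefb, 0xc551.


Sum all words (with carry folding):
+ 0x9ea2 = 0x9ea2
+ 0xed79 = 0x8c1c
+ 0xeefb = 0x7b18
+ 0xc551 = 0x406a
One's complement: ~0x406a
Checksum = 0xbf95


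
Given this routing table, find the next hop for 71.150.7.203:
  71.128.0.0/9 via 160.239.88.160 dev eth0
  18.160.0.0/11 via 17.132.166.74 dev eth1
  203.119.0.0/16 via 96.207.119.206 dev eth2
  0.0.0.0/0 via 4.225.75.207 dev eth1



Longest prefix match for 71.150.7.203:
  /9 71.128.0.0: MATCH
  /11 18.160.0.0: no
  /16 203.119.0.0: no
  /0 0.0.0.0: MATCH
Selected: next-hop 160.239.88.160 via eth0 (matched /9)


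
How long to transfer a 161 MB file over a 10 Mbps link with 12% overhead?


Effective throughput = 10 * (1 - 12/100) = 8.8 Mbps
File size in Mb = 161 * 8 = 1288 Mb
Time = 1288 / 8.8
Time = 146.3636 seconds


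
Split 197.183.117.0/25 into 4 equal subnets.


New prefix = 25 + 2 = 27
Each subnet has 32 addresses
  197.183.117.0/27
  197.183.117.32/27
  197.183.117.64/27
  197.183.117.96/27
Subnets: 197.183.117.0/27, 197.183.117.32/27, 197.183.117.64/27, 197.183.117.96/27


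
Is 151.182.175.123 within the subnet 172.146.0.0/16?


Subnet network: 172.146.0.0
Test IP AND mask: 151.182.0.0
No, 151.182.175.123 is not in 172.146.0.0/16


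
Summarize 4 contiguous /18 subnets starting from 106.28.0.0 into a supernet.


Original prefix: /18
Number of subnets: 4 = 2^2
New prefix = 18 - 2 = 16
Supernet: 106.28.0.0/16


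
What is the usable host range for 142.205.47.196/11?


Network: 142.192.0.0
Broadcast: 142.223.255.255
First usable = network + 1
Last usable = broadcast - 1
Range: 142.192.0.1 to 142.223.255.254


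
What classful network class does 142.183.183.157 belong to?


First octet: 142
Binary: 10001110
10xxxxxx -> Class B (128-191)
Class B, default mask 255.255.0.0 (/16)


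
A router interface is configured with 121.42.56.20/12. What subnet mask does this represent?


/12 means 12 network bits, 20 host bits
Binary: 11111111111100000000000000000000
Mask: 255.240.0.0


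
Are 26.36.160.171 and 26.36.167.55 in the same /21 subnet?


Mask: 255.255.248.0
26.36.160.171 AND mask = 26.36.160.0
26.36.167.55 AND mask = 26.36.160.0
Yes, same subnet (26.36.160.0)


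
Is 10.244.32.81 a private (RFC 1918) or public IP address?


RFC 1918 private ranges:
  10.0.0.0/8 (10.0.0.0 - 10.255.255.255)
  172.16.0.0/12 (172.16.0.0 - 172.31.255.255)
  192.168.0.0/16 (192.168.0.0 - 192.168.255.255)
Private (in 10.0.0.0/8)


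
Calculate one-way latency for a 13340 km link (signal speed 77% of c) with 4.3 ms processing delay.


Speed = 0.77 * 3e5 km/s = 231000 km/s
Propagation delay = 13340 / 231000 = 0.0577 s = 57.7489 ms
Processing delay = 4.3 ms
Total one-way latency = 62.0489 ms


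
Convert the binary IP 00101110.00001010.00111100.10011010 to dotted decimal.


00101110 = 46
00001010 = 10
00111100 = 60
10011010 = 154
IP: 46.10.60.154


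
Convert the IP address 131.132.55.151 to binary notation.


131 = 10000011
132 = 10000100
55 = 00110111
151 = 10010111
Binary: 10000011.10000100.00110111.10010111


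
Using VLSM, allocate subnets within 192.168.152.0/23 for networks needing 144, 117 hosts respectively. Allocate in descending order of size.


144 hosts -> /24 (254 usable): 192.168.152.0/24
117 hosts -> /25 (126 usable): 192.168.153.0/25
Allocation: 192.168.152.0/24 (144 hosts, 254 usable); 192.168.153.0/25 (117 hosts, 126 usable)


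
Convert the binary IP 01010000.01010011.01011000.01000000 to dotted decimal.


01010000 = 80
01010011 = 83
01011000 = 88
01000000 = 64
IP: 80.83.88.64


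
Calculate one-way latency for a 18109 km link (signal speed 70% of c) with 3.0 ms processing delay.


Speed = 0.7 * 3e5 km/s = 210000 km/s
Propagation delay = 18109 / 210000 = 0.0862 s = 86.2333 ms
Processing delay = 3.0 ms
Total one-way latency = 89.2333 ms


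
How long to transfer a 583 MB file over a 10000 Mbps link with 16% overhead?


Effective throughput = 10000 * (1 - 16/100) = 8400 Mbps
File size in Mb = 583 * 8 = 4664 Mb
Time = 4664 / 8400
Time = 0.5552 seconds


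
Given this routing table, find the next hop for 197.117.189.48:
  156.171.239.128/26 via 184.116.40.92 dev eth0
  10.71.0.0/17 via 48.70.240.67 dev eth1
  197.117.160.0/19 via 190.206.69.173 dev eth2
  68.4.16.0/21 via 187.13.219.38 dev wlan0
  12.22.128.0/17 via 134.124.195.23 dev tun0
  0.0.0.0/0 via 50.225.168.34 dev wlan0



Longest prefix match for 197.117.189.48:
  /26 156.171.239.128: no
  /17 10.71.0.0: no
  /19 197.117.160.0: MATCH
  /21 68.4.16.0: no
  /17 12.22.128.0: no
  /0 0.0.0.0: MATCH
Selected: next-hop 190.206.69.173 via eth2 (matched /19)


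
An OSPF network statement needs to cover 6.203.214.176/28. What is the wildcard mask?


Subnet mask: 255.255.255.240
Wildcard = 255.255.255.255 - subnet mask
255 - 255 = 0
255 - 255 = 0
255 - 255 = 0
255 - 240 = 15
Wildcard: 0.0.0.15


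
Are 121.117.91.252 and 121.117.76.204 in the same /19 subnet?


Mask: 255.255.224.0
121.117.91.252 AND mask = 121.117.64.0
121.117.76.204 AND mask = 121.117.64.0
Yes, same subnet (121.117.64.0)


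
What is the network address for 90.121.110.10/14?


IP:   01011010.01111001.01101110.00001010
Mask: 11111111.11111100.00000000.00000000
AND operation:
Net:  01011010.01111000.00000000.00000000
Network: 90.120.0.0/14


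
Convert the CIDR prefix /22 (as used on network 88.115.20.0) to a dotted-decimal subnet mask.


/22 means 22 network bits, 10 host bits
Binary: 11111111111111111111110000000000
Mask: 255.255.252.0


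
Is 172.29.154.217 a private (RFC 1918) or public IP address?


RFC 1918 private ranges:
  10.0.0.0/8 (10.0.0.0 - 10.255.255.255)
  172.16.0.0/12 (172.16.0.0 - 172.31.255.255)
  192.168.0.0/16 (192.168.0.0 - 192.168.255.255)
Private (in 172.16.0.0/12)


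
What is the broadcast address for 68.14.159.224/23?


Network: 68.14.158.0/23
Host bits = 9
Set all host bits to 1:
Broadcast: 68.14.159.255


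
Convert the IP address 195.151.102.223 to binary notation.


195 = 11000011
151 = 10010111
102 = 01100110
223 = 11011111
Binary: 11000011.10010111.01100110.11011111


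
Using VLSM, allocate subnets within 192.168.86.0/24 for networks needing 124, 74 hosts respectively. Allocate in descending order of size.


124 hosts -> /25 (126 usable): 192.168.86.0/25
74 hosts -> /25 (126 usable): 192.168.86.128/25
Allocation: 192.168.86.0/25 (124 hosts, 126 usable); 192.168.86.128/25 (74 hosts, 126 usable)


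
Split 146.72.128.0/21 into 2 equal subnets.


New prefix = 21 + 1 = 22
Each subnet has 1024 addresses
  146.72.128.0/22
  146.72.132.0/22
Subnets: 146.72.128.0/22, 146.72.132.0/22


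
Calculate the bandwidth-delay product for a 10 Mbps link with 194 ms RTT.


BDP = bandwidth * RTT
= 10 Mbps * 194 ms
= 10 * 1e6 * 194 / 1000 bits
= 1940000 bits
= 242500 bytes
= 236.8164 KB
BDP = 1940000 bits (242500 bytes)


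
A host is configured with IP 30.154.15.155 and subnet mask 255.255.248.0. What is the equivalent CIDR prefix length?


Binary: 11111111.11111111.11111000.00000000
Count leading 1s
Prefix: /21


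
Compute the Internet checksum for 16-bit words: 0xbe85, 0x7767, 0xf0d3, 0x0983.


Sum all words (with carry folding):
+ 0xbe85 = 0xbe85
+ 0x7767 = 0x35ed
+ 0xf0d3 = 0x26c1
+ 0x0983 = 0x3044
One's complement: ~0x3044
Checksum = 0xcfbb


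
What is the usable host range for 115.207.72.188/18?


Network: 115.207.64.0
Broadcast: 115.207.127.255
First usable = network + 1
Last usable = broadcast - 1
Range: 115.207.64.1 to 115.207.127.254


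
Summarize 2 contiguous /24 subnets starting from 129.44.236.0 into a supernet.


Original prefix: /24
Number of subnets: 2 = 2^1
New prefix = 24 - 1 = 23
Supernet: 129.44.236.0/23


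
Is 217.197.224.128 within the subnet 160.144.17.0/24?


Subnet network: 160.144.17.0
Test IP AND mask: 217.197.224.0
No, 217.197.224.128 is not in 160.144.17.0/24


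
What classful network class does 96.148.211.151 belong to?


First octet: 96
Binary: 01100000
0xxxxxxx -> Class A (1-126)
Class A, default mask 255.0.0.0 (/8)


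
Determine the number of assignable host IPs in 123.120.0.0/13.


Host bits = 32 - 13 = 19
Total addresses = 2^19 = 524288
Usable = total - 2 (network and broadcast)
Usable hosts: 524286


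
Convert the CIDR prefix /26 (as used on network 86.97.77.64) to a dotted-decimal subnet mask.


/26 means 26 network bits, 6 host bits
Binary: 11111111111111111111111111000000
Mask: 255.255.255.192


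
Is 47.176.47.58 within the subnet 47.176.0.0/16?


Subnet network: 47.176.0.0
Test IP AND mask: 47.176.0.0
Yes, 47.176.47.58 is in 47.176.0.0/16


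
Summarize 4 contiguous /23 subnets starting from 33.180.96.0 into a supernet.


Original prefix: /23
Number of subnets: 4 = 2^2
New prefix = 23 - 2 = 21
Supernet: 33.180.96.0/21


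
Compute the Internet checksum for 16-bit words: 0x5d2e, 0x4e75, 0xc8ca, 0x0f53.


Sum all words (with carry folding):
+ 0x5d2e = 0x5d2e
+ 0x4e75 = 0xaba3
+ 0xc8ca = 0x746e
+ 0x0f53 = 0x83c1
One's complement: ~0x83c1
Checksum = 0x7c3e


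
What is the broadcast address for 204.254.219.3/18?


Network: 204.254.192.0/18
Host bits = 14
Set all host bits to 1:
Broadcast: 204.254.255.255


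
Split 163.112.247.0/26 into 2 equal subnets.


New prefix = 26 + 1 = 27
Each subnet has 32 addresses
  163.112.247.0/27
  163.112.247.32/27
Subnets: 163.112.247.0/27, 163.112.247.32/27


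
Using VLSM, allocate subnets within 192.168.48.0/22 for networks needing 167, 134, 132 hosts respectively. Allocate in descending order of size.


167 hosts -> /24 (254 usable): 192.168.48.0/24
134 hosts -> /24 (254 usable): 192.168.49.0/24
132 hosts -> /24 (254 usable): 192.168.50.0/24
Allocation: 192.168.48.0/24 (167 hosts, 254 usable); 192.168.49.0/24 (134 hosts, 254 usable); 192.168.50.0/24 (132 hosts, 254 usable)


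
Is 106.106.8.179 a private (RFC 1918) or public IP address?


RFC 1918 private ranges:
  10.0.0.0/8 (10.0.0.0 - 10.255.255.255)
  172.16.0.0/12 (172.16.0.0 - 172.31.255.255)
  192.168.0.0/16 (192.168.0.0 - 192.168.255.255)
Public (not in any RFC 1918 range)


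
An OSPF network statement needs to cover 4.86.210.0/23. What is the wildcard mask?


Subnet mask: 255.255.254.0
Wildcard = 255.255.255.255 - subnet mask
255 - 255 = 0
255 - 255 = 0
255 - 254 = 1
255 - 0 = 255
Wildcard: 0.0.1.255


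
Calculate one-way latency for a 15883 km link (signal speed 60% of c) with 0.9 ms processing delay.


Speed = 0.6 * 3e5 km/s = 180000 km/s
Propagation delay = 15883 / 180000 = 0.0882 s = 88.2389 ms
Processing delay = 0.9 ms
Total one-way latency = 89.1389 ms


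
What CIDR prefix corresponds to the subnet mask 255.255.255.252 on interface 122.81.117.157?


Binary: 11111111.11111111.11111111.11111100
Count leading 1s
Prefix: /30


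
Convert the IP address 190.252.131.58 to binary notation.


190 = 10111110
252 = 11111100
131 = 10000011
58 = 00111010
Binary: 10111110.11111100.10000011.00111010


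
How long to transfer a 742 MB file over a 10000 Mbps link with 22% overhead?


Effective throughput = 10000 * (1 - 22/100) = 7800 Mbps
File size in Mb = 742 * 8 = 5936 Mb
Time = 5936 / 7800
Time = 0.761 seconds


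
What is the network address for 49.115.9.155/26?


IP:   00110001.01110011.00001001.10011011
Mask: 11111111.11111111.11111111.11000000
AND operation:
Net:  00110001.01110011.00001001.10000000
Network: 49.115.9.128/26


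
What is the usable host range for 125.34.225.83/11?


Network: 125.32.0.0
Broadcast: 125.63.255.255
First usable = network + 1
Last usable = broadcast - 1
Range: 125.32.0.1 to 125.63.255.254


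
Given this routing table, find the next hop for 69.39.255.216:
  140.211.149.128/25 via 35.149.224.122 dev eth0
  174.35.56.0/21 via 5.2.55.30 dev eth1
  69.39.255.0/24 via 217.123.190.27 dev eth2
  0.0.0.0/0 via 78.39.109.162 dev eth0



Longest prefix match for 69.39.255.216:
  /25 140.211.149.128: no
  /21 174.35.56.0: no
  /24 69.39.255.0: MATCH
  /0 0.0.0.0: MATCH
Selected: next-hop 217.123.190.27 via eth2 (matched /24)


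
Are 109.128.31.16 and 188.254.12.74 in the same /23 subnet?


Mask: 255.255.254.0
109.128.31.16 AND mask = 109.128.30.0
188.254.12.74 AND mask = 188.254.12.0
No, different subnets (109.128.30.0 vs 188.254.12.0)


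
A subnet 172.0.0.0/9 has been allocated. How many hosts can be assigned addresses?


Host bits = 32 - 9 = 23
Total addresses = 2^23 = 8388608
Usable = total - 2 (network and broadcast)
Usable hosts: 8388606


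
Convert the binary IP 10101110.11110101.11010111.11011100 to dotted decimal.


10101110 = 174
11110101 = 245
11010111 = 215
11011100 = 220
IP: 174.245.215.220


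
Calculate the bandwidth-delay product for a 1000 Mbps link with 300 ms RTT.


BDP = bandwidth * RTT
= 1000 Mbps * 300 ms
= 1000 * 1e6 * 300 / 1000 bits
= 300000000 bits
= 37500000 bytes
= 36621.0938 KB
BDP = 300000000 bits (37500000 bytes)


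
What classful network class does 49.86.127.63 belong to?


First octet: 49
Binary: 00110001
0xxxxxxx -> Class A (1-126)
Class A, default mask 255.0.0.0 (/8)


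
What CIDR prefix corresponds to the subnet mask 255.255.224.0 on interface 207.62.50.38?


Binary: 11111111.11111111.11100000.00000000
Count leading 1s
Prefix: /19


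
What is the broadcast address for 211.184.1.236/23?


Network: 211.184.0.0/23
Host bits = 9
Set all host bits to 1:
Broadcast: 211.184.1.255


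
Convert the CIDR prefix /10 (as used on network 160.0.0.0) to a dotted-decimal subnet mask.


/10 means 10 network bits, 22 host bits
Binary: 11111111110000000000000000000000
Mask: 255.192.0.0


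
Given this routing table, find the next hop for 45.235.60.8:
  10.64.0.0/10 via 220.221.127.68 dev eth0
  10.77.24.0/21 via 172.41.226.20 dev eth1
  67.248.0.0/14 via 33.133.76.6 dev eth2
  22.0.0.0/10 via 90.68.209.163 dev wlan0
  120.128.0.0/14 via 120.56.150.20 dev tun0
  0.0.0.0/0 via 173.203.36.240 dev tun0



Longest prefix match for 45.235.60.8:
  /10 10.64.0.0: no
  /21 10.77.24.0: no
  /14 67.248.0.0: no
  /10 22.0.0.0: no
  /14 120.128.0.0: no
  /0 0.0.0.0: MATCH
Selected: next-hop 173.203.36.240 via tun0 (matched /0)


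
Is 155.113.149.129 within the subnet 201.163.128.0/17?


Subnet network: 201.163.128.0
Test IP AND mask: 155.113.128.0
No, 155.113.149.129 is not in 201.163.128.0/17


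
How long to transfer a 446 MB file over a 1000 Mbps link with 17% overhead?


Effective throughput = 1000 * (1 - 17/100) = 830 Mbps
File size in Mb = 446 * 8 = 3568 Mb
Time = 3568 / 830
Time = 4.2988 seconds


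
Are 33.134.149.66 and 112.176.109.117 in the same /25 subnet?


Mask: 255.255.255.128
33.134.149.66 AND mask = 33.134.149.0
112.176.109.117 AND mask = 112.176.109.0
No, different subnets (33.134.149.0 vs 112.176.109.0)


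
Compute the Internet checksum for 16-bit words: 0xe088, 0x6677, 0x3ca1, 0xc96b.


Sum all words (with carry folding):
+ 0xe088 = 0xe088
+ 0x6677 = 0x4700
+ 0x3ca1 = 0x83a1
+ 0xc96b = 0x4d0d
One's complement: ~0x4d0d
Checksum = 0xb2f2


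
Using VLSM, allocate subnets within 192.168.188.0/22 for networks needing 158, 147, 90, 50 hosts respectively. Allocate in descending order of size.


158 hosts -> /24 (254 usable): 192.168.188.0/24
147 hosts -> /24 (254 usable): 192.168.189.0/24
90 hosts -> /25 (126 usable): 192.168.190.0/25
50 hosts -> /26 (62 usable): 192.168.190.128/26
Allocation: 192.168.188.0/24 (158 hosts, 254 usable); 192.168.189.0/24 (147 hosts, 254 usable); 192.168.190.0/25 (90 hosts, 126 usable); 192.168.190.128/26 (50 hosts, 62 usable)


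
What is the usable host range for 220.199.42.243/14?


Network: 220.196.0.0
Broadcast: 220.199.255.255
First usable = network + 1
Last usable = broadcast - 1
Range: 220.196.0.1 to 220.199.255.254


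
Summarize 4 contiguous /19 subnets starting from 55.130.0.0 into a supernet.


Original prefix: /19
Number of subnets: 4 = 2^2
New prefix = 19 - 2 = 17
Supernet: 55.130.0.0/17


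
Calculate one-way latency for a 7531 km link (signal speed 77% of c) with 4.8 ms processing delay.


Speed = 0.77 * 3e5 km/s = 231000 km/s
Propagation delay = 7531 / 231000 = 0.0326 s = 32.6017 ms
Processing delay = 4.8 ms
Total one-way latency = 37.4017 ms


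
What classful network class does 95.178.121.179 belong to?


First octet: 95
Binary: 01011111
0xxxxxxx -> Class A (1-126)
Class A, default mask 255.0.0.0 (/8)


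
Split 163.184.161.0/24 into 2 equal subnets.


New prefix = 24 + 1 = 25
Each subnet has 128 addresses
  163.184.161.0/25
  163.184.161.128/25
Subnets: 163.184.161.0/25, 163.184.161.128/25


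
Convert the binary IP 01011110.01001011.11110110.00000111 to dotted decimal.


01011110 = 94
01001011 = 75
11110110 = 246
00000111 = 7
IP: 94.75.246.7


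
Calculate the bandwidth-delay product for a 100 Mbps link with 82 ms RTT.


BDP = bandwidth * RTT
= 100 Mbps * 82 ms
= 100 * 1e6 * 82 / 1000 bits
= 8200000 bits
= 1025000 bytes
= 1000.9766 KB
BDP = 8200000 bits (1025000 bytes)


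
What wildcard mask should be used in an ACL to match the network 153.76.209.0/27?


Subnet mask: 255.255.255.224
Wildcard = 255.255.255.255 - subnet mask
255 - 255 = 0
255 - 255 = 0
255 - 255 = 0
255 - 224 = 31
Wildcard: 0.0.0.31


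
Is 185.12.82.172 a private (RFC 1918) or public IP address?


RFC 1918 private ranges:
  10.0.0.0/8 (10.0.0.0 - 10.255.255.255)
  172.16.0.0/12 (172.16.0.0 - 172.31.255.255)
  192.168.0.0/16 (192.168.0.0 - 192.168.255.255)
Public (not in any RFC 1918 range)


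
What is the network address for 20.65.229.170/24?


IP:   00010100.01000001.11100101.10101010
Mask: 11111111.11111111.11111111.00000000
AND operation:
Net:  00010100.01000001.11100101.00000000
Network: 20.65.229.0/24


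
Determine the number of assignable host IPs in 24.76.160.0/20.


Host bits = 32 - 20 = 12
Total addresses = 2^12 = 4096
Usable = total - 2 (network and broadcast)
Usable hosts: 4094


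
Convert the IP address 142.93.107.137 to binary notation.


142 = 10001110
93 = 01011101
107 = 01101011
137 = 10001001
Binary: 10001110.01011101.01101011.10001001


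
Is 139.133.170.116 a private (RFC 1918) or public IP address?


RFC 1918 private ranges:
  10.0.0.0/8 (10.0.0.0 - 10.255.255.255)
  172.16.0.0/12 (172.16.0.0 - 172.31.255.255)
  192.168.0.0/16 (192.168.0.0 - 192.168.255.255)
Public (not in any RFC 1918 range)


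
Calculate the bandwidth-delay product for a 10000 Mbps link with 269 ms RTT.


BDP = bandwidth * RTT
= 10000 Mbps * 269 ms
= 10000 * 1e6 * 269 / 1000 bits
= 2690000000 bits
= 336250000 bytes
= 328369.1406 KB
BDP = 2690000000 bits (336250000 bytes)


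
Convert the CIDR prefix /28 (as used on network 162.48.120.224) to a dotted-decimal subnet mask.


/28 means 28 network bits, 4 host bits
Binary: 11111111111111111111111111110000
Mask: 255.255.255.240


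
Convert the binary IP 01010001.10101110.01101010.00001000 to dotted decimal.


01010001 = 81
10101110 = 174
01101010 = 106
00001000 = 8
IP: 81.174.106.8


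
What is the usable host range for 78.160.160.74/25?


Network: 78.160.160.0
Broadcast: 78.160.160.127
First usable = network + 1
Last usable = broadcast - 1
Range: 78.160.160.1 to 78.160.160.126


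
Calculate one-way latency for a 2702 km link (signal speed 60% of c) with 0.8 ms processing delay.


Speed = 0.6 * 3e5 km/s = 180000 km/s
Propagation delay = 2702 / 180000 = 0.015 s = 15.0111 ms
Processing delay = 0.8 ms
Total one-way latency = 15.8111 ms


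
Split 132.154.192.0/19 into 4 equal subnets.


New prefix = 19 + 2 = 21
Each subnet has 2048 addresses
  132.154.192.0/21
  132.154.200.0/21
  132.154.208.0/21
  132.154.216.0/21
Subnets: 132.154.192.0/21, 132.154.200.0/21, 132.154.208.0/21, 132.154.216.0/21


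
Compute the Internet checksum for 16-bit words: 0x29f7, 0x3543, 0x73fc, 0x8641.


Sum all words (with carry folding):
+ 0x29f7 = 0x29f7
+ 0x3543 = 0x5f3a
+ 0x73fc = 0xd336
+ 0x8641 = 0x5978
One's complement: ~0x5978
Checksum = 0xa687


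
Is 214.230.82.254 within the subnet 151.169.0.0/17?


Subnet network: 151.169.0.0
Test IP AND mask: 214.230.0.0
No, 214.230.82.254 is not in 151.169.0.0/17


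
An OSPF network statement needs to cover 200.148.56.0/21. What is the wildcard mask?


Subnet mask: 255.255.248.0
Wildcard = 255.255.255.255 - subnet mask
255 - 255 = 0
255 - 255 = 0
255 - 248 = 7
255 - 0 = 255
Wildcard: 0.0.7.255


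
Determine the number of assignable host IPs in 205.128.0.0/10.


Host bits = 32 - 10 = 22
Total addresses = 2^22 = 4194304
Usable = total - 2 (network and broadcast)
Usable hosts: 4194302


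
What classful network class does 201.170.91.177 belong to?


First octet: 201
Binary: 11001001
110xxxxx -> Class C (192-223)
Class C, default mask 255.255.255.0 (/24)


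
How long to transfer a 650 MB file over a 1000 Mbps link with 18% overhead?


Effective throughput = 1000 * (1 - 18/100) = 820.0 Mbps
File size in Mb = 650 * 8 = 5200 Mb
Time = 5200 / 820.0
Time = 6.3415 seconds


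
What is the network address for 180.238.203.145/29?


IP:   10110100.11101110.11001011.10010001
Mask: 11111111.11111111.11111111.11111000
AND operation:
Net:  10110100.11101110.11001011.10010000
Network: 180.238.203.144/29


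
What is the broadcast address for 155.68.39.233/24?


Network: 155.68.39.0/24
Host bits = 8
Set all host bits to 1:
Broadcast: 155.68.39.255


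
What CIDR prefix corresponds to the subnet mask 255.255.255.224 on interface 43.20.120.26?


Binary: 11111111.11111111.11111111.11100000
Count leading 1s
Prefix: /27


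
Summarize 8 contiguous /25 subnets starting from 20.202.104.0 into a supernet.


Original prefix: /25
Number of subnets: 8 = 2^3
New prefix = 25 - 3 = 22
Supernet: 20.202.104.0/22


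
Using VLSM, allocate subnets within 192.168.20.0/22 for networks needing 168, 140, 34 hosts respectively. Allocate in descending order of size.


168 hosts -> /24 (254 usable): 192.168.20.0/24
140 hosts -> /24 (254 usable): 192.168.21.0/24
34 hosts -> /26 (62 usable): 192.168.22.0/26
Allocation: 192.168.20.0/24 (168 hosts, 254 usable); 192.168.21.0/24 (140 hosts, 254 usable); 192.168.22.0/26 (34 hosts, 62 usable)


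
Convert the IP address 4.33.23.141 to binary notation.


4 = 00000100
33 = 00100001
23 = 00010111
141 = 10001101
Binary: 00000100.00100001.00010111.10001101


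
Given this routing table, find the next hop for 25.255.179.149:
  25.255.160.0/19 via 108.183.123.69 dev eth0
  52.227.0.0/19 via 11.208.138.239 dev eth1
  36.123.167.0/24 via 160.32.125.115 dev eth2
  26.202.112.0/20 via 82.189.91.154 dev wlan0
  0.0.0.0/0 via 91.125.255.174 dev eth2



Longest prefix match for 25.255.179.149:
  /19 25.255.160.0: MATCH
  /19 52.227.0.0: no
  /24 36.123.167.0: no
  /20 26.202.112.0: no
  /0 0.0.0.0: MATCH
Selected: next-hop 108.183.123.69 via eth0 (matched /19)


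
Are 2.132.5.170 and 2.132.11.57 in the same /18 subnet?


Mask: 255.255.192.0
2.132.5.170 AND mask = 2.132.0.0
2.132.11.57 AND mask = 2.132.0.0
Yes, same subnet (2.132.0.0)


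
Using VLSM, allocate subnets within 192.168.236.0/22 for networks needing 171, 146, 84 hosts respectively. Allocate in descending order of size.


171 hosts -> /24 (254 usable): 192.168.236.0/24
146 hosts -> /24 (254 usable): 192.168.237.0/24
84 hosts -> /25 (126 usable): 192.168.238.0/25
Allocation: 192.168.236.0/24 (171 hosts, 254 usable); 192.168.237.0/24 (146 hosts, 254 usable); 192.168.238.0/25 (84 hosts, 126 usable)


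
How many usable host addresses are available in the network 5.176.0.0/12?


Host bits = 32 - 12 = 20
Total addresses = 2^20 = 1048576
Usable = total - 2 (network and broadcast)
Usable hosts: 1048574


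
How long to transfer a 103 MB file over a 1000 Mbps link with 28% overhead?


Effective throughput = 1000 * (1 - 28/100) = 720 Mbps
File size in Mb = 103 * 8 = 824 Mb
Time = 824 / 720
Time = 1.1444 seconds


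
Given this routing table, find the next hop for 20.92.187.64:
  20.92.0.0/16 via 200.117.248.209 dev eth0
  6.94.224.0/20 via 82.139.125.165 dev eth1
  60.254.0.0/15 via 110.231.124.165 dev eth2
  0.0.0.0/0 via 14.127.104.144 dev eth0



Longest prefix match for 20.92.187.64:
  /16 20.92.0.0: MATCH
  /20 6.94.224.0: no
  /15 60.254.0.0: no
  /0 0.0.0.0: MATCH
Selected: next-hop 200.117.248.209 via eth0 (matched /16)


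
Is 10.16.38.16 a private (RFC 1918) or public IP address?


RFC 1918 private ranges:
  10.0.0.0/8 (10.0.0.0 - 10.255.255.255)
  172.16.0.0/12 (172.16.0.0 - 172.31.255.255)
  192.168.0.0/16 (192.168.0.0 - 192.168.255.255)
Private (in 10.0.0.0/8)


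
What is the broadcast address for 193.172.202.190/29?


Network: 193.172.202.184/29
Host bits = 3
Set all host bits to 1:
Broadcast: 193.172.202.191


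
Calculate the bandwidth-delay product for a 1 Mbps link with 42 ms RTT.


BDP = bandwidth * RTT
= 1 Mbps * 42 ms
= 1 * 1e6 * 42 / 1000 bits
= 42000 bits
= 5250 bytes
= 5.127 KB
BDP = 42000 bits (5250 bytes)


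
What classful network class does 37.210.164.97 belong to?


First octet: 37
Binary: 00100101
0xxxxxxx -> Class A (1-126)
Class A, default mask 255.0.0.0 (/8)


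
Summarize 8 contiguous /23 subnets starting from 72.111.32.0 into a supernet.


Original prefix: /23
Number of subnets: 8 = 2^3
New prefix = 23 - 3 = 20
Supernet: 72.111.32.0/20


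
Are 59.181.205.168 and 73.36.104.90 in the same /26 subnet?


Mask: 255.255.255.192
59.181.205.168 AND mask = 59.181.205.128
73.36.104.90 AND mask = 73.36.104.64
No, different subnets (59.181.205.128 vs 73.36.104.64)


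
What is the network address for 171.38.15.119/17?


IP:   10101011.00100110.00001111.01110111
Mask: 11111111.11111111.10000000.00000000
AND operation:
Net:  10101011.00100110.00000000.00000000
Network: 171.38.0.0/17


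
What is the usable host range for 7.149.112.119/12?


Network: 7.144.0.0
Broadcast: 7.159.255.255
First usable = network + 1
Last usable = broadcast - 1
Range: 7.144.0.1 to 7.159.255.254


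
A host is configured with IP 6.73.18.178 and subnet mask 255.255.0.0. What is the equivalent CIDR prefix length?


Binary: 11111111.11111111.00000000.00000000
Count leading 1s
Prefix: /16


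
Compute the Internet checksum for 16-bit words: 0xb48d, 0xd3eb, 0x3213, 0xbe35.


Sum all words (with carry folding):
+ 0xb48d = 0xb48d
+ 0xd3eb = 0x8879
+ 0x3213 = 0xba8c
+ 0xbe35 = 0x78c2
One's complement: ~0x78c2
Checksum = 0x873d


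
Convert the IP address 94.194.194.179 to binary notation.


94 = 01011110
194 = 11000010
194 = 11000010
179 = 10110011
Binary: 01011110.11000010.11000010.10110011


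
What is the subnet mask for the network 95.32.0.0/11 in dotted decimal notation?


/11 means 11 network bits, 21 host bits
Binary: 11111111111000000000000000000000
Mask: 255.224.0.0


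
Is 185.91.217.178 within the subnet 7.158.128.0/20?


Subnet network: 7.158.128.0
Test IP AND mask: 185.91.208.0
No, 185.91.217.178 is not in 7.158.128.0/20


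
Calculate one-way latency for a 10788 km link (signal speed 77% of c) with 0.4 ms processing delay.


Speed = 0.77 * 3e5 km/s = 231000 km/s
Propagation delay = 10788 / 231000 = 0.0467 s = 46.7013 ms
Processing delay = 0.4 ms
Total one-way latency = 47.1013 ms


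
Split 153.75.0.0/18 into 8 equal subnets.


New prefix = 18 + 3 = 21
Each subnet has 2048 addresses
  153.75.0.0/21
  153.75.8.0/21
  153.75.16.0/21
  153.75.24.0/21
  153.75.32.0/21
  153.75.40.0/21
  153.75.48.0/21
  153.75.56.0/21
Subnets: 153.75.0.0/21, 153.75.8.0/21, 153.75.16.0/21, 153.75.24.0/21, 153.75.32.0/21, 153.75.40.0/21, 153.75.48.0/21, 153.75.56.0/21


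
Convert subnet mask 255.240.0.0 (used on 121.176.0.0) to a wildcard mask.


Subnet mask: 255.240.0.0
Wildcard = 255.255.255.255 - subnet mask
255 - 255 = 0
255 - 240 = 15
255 - 0 = 255
255 - 0 = 255
Wildcard: 0.15.255.255


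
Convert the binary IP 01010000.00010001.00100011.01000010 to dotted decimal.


01010000 = 80
00010001 = 17
00100011 = 35
01000010 = 66
IP: 80.17.35.66


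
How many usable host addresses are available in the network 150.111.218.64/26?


Host bits = 32 - 26 = 6
Total addresses = 2^6 = 64
Usable = total - 2 (network and broadcast)
Usable hosts: 62


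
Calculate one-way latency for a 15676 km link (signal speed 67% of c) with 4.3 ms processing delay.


Speed = 0.67 * 3e5 km/s = 201000 km/s
Propagation delay = 15676 / 201000 = 0.078 s = 77.99 ms
Processing delay = 4.3 ms
Total one-way latency = 82.29 ms


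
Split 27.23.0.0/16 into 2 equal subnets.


New prefix = 16 + 1 = 17
Each subnet has 32768 addresses
  27.23.0.0/17
  27.23.128.0/17
Subnets: 27.23.0.0/17, 27.23.128.0/17


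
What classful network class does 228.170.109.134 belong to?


First octet: 228
Binary: 11100100
1110xxxx -> Class D (224-239)
Class D (multicast), default mask N/A


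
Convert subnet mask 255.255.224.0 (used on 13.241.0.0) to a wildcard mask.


Subnet mask: 255.255.224.0
Wildcard = 255.255.255.255 - subnet mask
255 - 255 = 0
255 - 255 = 0
255 - 224 = 31
255 - 0 = 255
Wildcard: 0.0.31.255


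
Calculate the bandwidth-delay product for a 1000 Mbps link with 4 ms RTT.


BDP = bandwidth * RTT
= 1000 Mbps * 4 ms
= 1000 * 1e6 * 4 / 1000 bits
= 4000000 bits
= 500000 bytes
= 488.2812 KB
BDP = 4000000 bits (500000 bytes)


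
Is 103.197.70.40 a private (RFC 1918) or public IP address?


RFC 1918 private ranges:
  10.0.0.0/8 (10.0.0.0 - 10.255.255.255)
  172.16.0.0/12 (172.16.0.0 - 172.31.255.255)
  192.168.0.0/16 (192.168.0.0 - 192.168.255.255)
Public (not in any RFC 1918 range)


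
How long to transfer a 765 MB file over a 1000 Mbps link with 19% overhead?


Effective throughput = 1000 * (1 - 19/100) = 810 Mbps
File size in Mb = 765 * 8 = 6120 Mb
Time = 6120 / 810
Time = 7.5556 seconds


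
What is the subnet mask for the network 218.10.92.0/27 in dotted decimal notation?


/27 means 27 network bits, 5 host bits
Binary: 11111111111111111111111111100000
Mask: 255.255.255.224


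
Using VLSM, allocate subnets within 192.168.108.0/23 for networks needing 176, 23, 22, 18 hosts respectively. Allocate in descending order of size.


176 hosts -> /24 (254 usable): 192.168.108.0/24
23 hosts -> /27 (30 usable): 192.168.109.0/27
22 hosts -> /27 (30 usable): 192.168.109.32/27
18 hosts -> /27 (30 usable): 192.168.109.64/27
Allocation: 192.168.108.0/24 (176 hosts, 254 usable); 192.168.109.0/27 (23 hosts, 30 usable); 192.168.109.32/27 (22 hosts, 30 usable); 192.168.109.64/27 (18 hosts, 30 usable)


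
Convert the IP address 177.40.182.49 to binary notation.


177 = 10110001
40 = 00101000
182 = 10110110
49 = 00110001
Binary: 10110001.00101000.10110110.00110001


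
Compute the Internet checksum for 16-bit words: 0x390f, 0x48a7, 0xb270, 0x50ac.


Sum all words (with carry folding):
+ 0x390f = 0x390f
+ 0x48a7 = 0x81b6
+ 0xb270 = 0x3427
+ 0x50ac = 0x84d3
One's complement: ~0x84d3
Checksum = 0x7b2c
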